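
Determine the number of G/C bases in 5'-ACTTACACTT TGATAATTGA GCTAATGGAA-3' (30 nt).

9

Scanning the sequence gives C=4, T=10, G=5, A=11.
Total G or C: 5 + 4 = 9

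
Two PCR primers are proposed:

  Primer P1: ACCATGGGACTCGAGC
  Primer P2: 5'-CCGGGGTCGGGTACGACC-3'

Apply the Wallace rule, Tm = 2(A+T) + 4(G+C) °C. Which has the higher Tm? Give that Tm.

Primer P1: A+T=6, G+C=10 → Tm = 2(6)+4(10) = 52°C
Primer P2: A+T=4, G+C=14 → Tm = 2(4)+4(14) = 64°C
52°C vs 64°C → primer P2 is higher.

Primer P2, 64°C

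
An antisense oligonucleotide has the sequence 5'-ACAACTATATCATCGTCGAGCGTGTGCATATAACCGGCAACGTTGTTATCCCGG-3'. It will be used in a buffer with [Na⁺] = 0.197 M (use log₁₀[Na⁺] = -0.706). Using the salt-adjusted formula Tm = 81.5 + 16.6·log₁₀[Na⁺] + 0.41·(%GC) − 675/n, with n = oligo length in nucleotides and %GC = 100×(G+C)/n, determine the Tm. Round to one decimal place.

Length n = 54. Scanning the sequence gives T=14, A=14, C=14, G=12.
G+C = 26, so %GC = 26/54 × 100 = 48.148%
Salt term: 16.6 × (-0.706) = -11.72
GC term: 0.41 × 48.148 = 19.741; length term: −675/54 = −12.5
Tm = 81.5 + (-11.72) + 19.741 − 12.5 = 77.021 → 77.0°C

77.0°C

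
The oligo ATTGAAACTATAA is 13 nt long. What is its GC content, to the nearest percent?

Counting bases: G=1, C=1, T=4, A=7
G+C = 1 + 1 = 2 out of 13 bases
%GC = 2/13 × 100 = 15.38% ≈ 15%

15%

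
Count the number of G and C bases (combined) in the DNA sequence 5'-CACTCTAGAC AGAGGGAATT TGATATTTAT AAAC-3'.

Base counts: T=10, A=13, C=5, G=6
G+C = 6 + 5 = 11

11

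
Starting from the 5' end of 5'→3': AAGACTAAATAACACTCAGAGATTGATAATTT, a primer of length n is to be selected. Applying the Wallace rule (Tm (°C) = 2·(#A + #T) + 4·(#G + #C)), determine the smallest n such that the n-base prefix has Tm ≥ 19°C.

n = 8

First 7 bases: AAGACTA → Tm = 18°C (< 19°C)
First 8 bases: AAGACTAA → Tm = 20°C (≥ 19°C)
Since every base adds ≥2°C, Tm only increases with n, so the threshold is first crossed at n = 8.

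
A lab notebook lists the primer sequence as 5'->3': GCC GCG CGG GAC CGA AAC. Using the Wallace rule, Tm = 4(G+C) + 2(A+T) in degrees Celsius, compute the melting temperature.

64°C

C=7, T=0, A=4, G=7
A+T = 4, G+C = 14
Tm = 2×4 + 4×14 = 64°C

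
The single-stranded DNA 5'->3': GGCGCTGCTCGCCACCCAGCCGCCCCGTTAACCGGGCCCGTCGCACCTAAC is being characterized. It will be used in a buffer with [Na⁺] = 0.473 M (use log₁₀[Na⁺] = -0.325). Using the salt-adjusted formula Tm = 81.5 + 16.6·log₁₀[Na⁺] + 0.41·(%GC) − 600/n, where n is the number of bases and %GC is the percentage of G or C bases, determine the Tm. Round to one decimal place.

94.9°C

Length n = 51. Counting bases: A=7, C=25, T=6, G=13
G+C = 38, so %GC = 38/51 × 100 = 74.51%
Salt term: 16.6 × (-0.325) = -5.395
GC term: 0.41 × 74.51 = 30.549; length term: −600/51 = −11.765
Tm = 81.5 + (-5.395) + 30.549 − 11.765 = 94.889 → 94.9°C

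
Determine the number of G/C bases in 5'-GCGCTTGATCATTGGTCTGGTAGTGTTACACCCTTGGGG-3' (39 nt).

C=8, G=13, A=5, T=13
Total G or C: 13 + 8 = 21

21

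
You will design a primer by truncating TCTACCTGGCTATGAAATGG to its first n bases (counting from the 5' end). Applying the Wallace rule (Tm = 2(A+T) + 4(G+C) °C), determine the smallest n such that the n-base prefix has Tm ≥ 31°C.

First 9 bases: TCTACCTGG → Tm = 28°C (< 31°C)
First 10 bases: TCTACCTGGC → Tm = 32°C (≥ 31°C)
Each additional base adds 2°C (A/T) or 4°C (G/C), so Tm is non-decreasing in n; n = 10 is the first length to reach 31°C.

n = 10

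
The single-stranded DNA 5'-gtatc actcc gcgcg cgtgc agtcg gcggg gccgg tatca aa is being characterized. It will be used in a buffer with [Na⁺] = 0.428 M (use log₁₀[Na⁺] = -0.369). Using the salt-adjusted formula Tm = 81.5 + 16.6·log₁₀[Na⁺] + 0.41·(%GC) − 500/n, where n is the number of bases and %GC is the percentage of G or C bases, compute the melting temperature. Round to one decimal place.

90.8°C

Length n = 42. Counting bases: T=7, C=13, A=7, G=15
G+C = 28, so %GC = 28/42 × 100 = 66.667%
Salt term: 16.6 × (-0.369) = -6.125
GC term: 0.41 × 66.667 = 27.333; length term: −500/42 = −11.905
Tm = 81.5 + (-6.125) + 27.333 − 11.905 = 90.803 → 90.8°C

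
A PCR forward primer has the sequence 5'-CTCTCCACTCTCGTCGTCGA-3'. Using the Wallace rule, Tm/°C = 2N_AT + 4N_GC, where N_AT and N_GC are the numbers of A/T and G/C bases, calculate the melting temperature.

64°C

T=6, G=3, C=9, A=2
A+T = 8, G+C = 12
Tm = 4·12 + 2·8 = 48 + 16 = 64°C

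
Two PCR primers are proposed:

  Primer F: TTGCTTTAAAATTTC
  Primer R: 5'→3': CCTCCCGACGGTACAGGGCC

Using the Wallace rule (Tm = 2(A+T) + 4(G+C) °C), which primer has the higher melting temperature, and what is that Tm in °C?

Primer F: A+T=12, G+C=3 → Tm = 2(12)+4(3) = 36°C
Primer R: A+T=5, G+C=15 → Tm = 2(5)+4(15) = 70°C
36°C vs 70°C → primer R is higher.

Primer R, 70°C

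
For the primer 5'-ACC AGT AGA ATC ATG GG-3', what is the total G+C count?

8

Scanning the sequence gives A=6, C=3, G=5, T=3.
Total G or C: 5 + 3 = 8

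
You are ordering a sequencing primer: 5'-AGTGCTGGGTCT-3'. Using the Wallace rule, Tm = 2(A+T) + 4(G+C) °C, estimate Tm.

38°C

Base counts: C=2, T=4, G=5, A=1
AT pairs contribute 5, GC pairs contribute 7.
Tm = 2(5) + 4(7) = 10 + 28 = 38°C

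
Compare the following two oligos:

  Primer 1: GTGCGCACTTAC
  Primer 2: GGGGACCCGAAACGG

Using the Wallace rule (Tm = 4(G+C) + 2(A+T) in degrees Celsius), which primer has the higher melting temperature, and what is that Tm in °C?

Primer 2, 52°C

Primer 1: A+T=5, G+C=7 → Tm = 2(5)+4(7) = 38°C
Primer 2: A+T=4, G+C=11 → Tm = 2(4)+4(11) = 52°C
38°C vs 52°C → primer 2 is higher.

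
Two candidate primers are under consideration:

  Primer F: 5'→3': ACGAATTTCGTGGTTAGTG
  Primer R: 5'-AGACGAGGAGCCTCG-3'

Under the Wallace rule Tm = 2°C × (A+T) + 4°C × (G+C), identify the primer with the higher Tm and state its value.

Primer F: A+T=11, G+C=8 → Tm = 2(11)+4(8) = 54°C
Primer R: A+T=5, G+C=10 → Tm = 2(5)+4(10) = 50°C
54°C vs 50°C → primer F is higher.

Primer F, 54°C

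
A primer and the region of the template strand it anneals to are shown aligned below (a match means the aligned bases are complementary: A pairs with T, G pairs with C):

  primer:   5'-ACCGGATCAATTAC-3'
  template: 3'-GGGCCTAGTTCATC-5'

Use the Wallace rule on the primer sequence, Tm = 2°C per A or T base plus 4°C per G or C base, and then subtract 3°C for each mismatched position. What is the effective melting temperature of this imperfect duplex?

31°C

Primer base counts: A=5, T=3, G=2, C=4 → A+T=8, G+C=6
Perfect-match Tm = 2(8) + 4(6) = 16 + 24 = 40°C
Mismatches (positions where the bases are not complementary): 3 (at positions 1, 11, 14)
Effective Tm = 40 − 3×3 = 40 − 9 = 31°C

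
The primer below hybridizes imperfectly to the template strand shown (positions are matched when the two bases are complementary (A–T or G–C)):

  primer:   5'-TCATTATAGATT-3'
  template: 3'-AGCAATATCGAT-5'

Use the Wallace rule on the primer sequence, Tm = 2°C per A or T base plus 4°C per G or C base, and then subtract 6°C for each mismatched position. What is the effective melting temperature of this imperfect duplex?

10°C

Primer base counts: A=4, T=6, G=1, C=1 → A+T=10, G+C=2
Perfect-match Tm = 2(10) + 4(2) = 20 + 8 = 28°C
Mismatches (positions where the bases are not complementary): 3 (at positions 3, 10, 12)
Effective Tm = 28 − 3×6 = 28 − 18 = 10°C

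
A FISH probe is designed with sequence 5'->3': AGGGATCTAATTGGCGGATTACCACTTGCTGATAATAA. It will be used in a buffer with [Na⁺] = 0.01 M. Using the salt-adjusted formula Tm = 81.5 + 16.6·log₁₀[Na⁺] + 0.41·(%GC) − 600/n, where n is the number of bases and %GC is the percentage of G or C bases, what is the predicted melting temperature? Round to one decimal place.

48.7°C

Length n = 38. Counting bases: G=9, A=12, C=6, T=11
G+C = 15, so %GC = 15/38 × 100 = 39.474%
Salt term: 16.6 × (-2) = -33.2
GC term: 0.41 × 39.474 = 16.184; length term: −600/38 = −15.789
Tm = 81.5 + (-33.2) + 16.184 − 15.789 = 48.695 → 48.7°C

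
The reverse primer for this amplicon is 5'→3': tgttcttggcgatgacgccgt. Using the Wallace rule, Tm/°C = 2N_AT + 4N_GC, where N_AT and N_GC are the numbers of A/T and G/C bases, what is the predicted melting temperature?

66°C

Scanning the sequence gives G=7, T=7, A=2, C=5.
So N_AT = 9 and N_GC = 12.
Tm = 2(9) + 4(12) = 18 + 48 = 66°C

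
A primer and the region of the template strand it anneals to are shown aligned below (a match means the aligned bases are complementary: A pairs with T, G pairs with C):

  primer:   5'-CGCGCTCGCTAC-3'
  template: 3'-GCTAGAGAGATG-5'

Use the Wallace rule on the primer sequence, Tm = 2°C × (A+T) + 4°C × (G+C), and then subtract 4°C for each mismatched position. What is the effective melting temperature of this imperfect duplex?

30°C

Primer base counts: A=1, T=2, G=3, C=6 → A+T=3, G+C=9
Perfect-match Tm = 2(3) + 4(9) = 6 + 36 = 42°C
Mismatches (positions where the bases are not complementary): 3 (at positions 3, 4, 8)
Effective Tm = 42 − 3×4 = 42 − 12 = 30°C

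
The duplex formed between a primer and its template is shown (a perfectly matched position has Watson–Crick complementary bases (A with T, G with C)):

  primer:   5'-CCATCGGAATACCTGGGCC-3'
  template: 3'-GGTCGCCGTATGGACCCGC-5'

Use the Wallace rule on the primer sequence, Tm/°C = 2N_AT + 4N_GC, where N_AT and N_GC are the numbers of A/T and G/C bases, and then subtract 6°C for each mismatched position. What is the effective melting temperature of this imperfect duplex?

44°C

Primer base counts: A=4, T=3, G=5, C=7 → A+T=7, G+C=12
Perfect-match Tm = 2(7) + 4(12) = 14 + 48 = 62°C
Mismatches (positions where the bases are not complementary): 3 (at positions 4, 8, 19)
Effective Tm = 62 − 3×6 = 62 − 18 = 44°C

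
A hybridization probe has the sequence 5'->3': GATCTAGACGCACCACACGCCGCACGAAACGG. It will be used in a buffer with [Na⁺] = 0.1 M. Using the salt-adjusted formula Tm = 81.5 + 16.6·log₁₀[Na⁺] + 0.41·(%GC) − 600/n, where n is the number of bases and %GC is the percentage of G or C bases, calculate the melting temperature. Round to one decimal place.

71.8°C

Length n = 32. Base counts: C=12, G=8, A=10, T=2
G+C = 20, so %GC = 20/32 × 100 = 62.5%
Salt term: 16.6 × (-1) = -16.6
GC term: 0.41 × 62.5 = 25.625; length term: −600/32 = −18.75
Tm = 81.5 + (-16.6) + 25.625 − 18.75 = 71.775 → 71.8°C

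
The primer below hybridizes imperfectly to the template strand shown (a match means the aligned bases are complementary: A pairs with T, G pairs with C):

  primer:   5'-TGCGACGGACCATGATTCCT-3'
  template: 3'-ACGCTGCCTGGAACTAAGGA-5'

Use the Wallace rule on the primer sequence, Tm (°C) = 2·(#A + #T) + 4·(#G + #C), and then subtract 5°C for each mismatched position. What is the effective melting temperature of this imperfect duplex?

57°C

Primer base counts: A=4, T=5, G=5, C=6 → A+T=9, G+C=11
Perfect-match Tm = 2(9) + 4(11) = 18 + 44 = 62°C
Mismatches (positions where the bases are not complementary): 1 (at position 12)
Effective Tm = 62 − 1×5 = 62 − 5 = 57°C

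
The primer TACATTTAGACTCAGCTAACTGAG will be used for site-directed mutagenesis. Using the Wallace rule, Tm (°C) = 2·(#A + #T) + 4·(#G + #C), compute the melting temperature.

66°C

Base counts: G=4, T=7, A=8, C=5
AT pairs contribute 15, GC pairs contribute 9.
Tm = 2(15) + 4(9) = 30 + 36 = 66°C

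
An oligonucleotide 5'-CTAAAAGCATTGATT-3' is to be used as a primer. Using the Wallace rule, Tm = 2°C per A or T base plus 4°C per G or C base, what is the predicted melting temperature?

Base counts: T=5, A=6, C=2, G=2
A+T = 11, G+C = 4
Tm = 2(11) + 4(4) = 22 + 16 = 38°C

38°C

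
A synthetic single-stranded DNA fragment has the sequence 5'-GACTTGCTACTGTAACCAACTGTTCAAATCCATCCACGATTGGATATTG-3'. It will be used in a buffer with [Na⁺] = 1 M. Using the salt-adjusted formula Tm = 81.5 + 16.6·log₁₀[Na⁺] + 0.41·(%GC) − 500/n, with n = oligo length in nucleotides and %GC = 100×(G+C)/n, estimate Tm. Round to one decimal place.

Length n = 49. Base counts: T=15, C=12, A=14, G=8
G+C = 20, so %GC = 20/49 × 100 = 40.816%
Salt term: 16.6 × (0) = 0
GC term: 0.41 × 40.816 = 16.735; length term: −500/49 = −10.204
Tm = 81.5 + (0) + 16.735 − 10.204 = 88.031 → 88.0°C

88.0°C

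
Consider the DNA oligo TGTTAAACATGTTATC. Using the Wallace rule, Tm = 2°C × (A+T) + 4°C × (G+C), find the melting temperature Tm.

40°C

Base counts: A=5, C=2, T=7, G=2
So N_AT = 12 and N_GC = 4.
Tm = 4·4 + 2·12 = 16 + 24 = 40°C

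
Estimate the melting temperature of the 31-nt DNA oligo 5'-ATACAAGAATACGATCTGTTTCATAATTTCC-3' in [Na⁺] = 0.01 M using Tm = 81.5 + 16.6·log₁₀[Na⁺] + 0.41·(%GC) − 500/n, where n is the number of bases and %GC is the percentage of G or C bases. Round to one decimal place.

44.1°C

Length n = 31. C=6, G=3, T=11, A=11
G+C = 9, so %GC = 9/31 × 100 = 29.032%
Salt term: 16.6 × (-2) = -33.2
GC term: 0.41 × 29.032 = 11.903; length term: −500/31 = −16.129
Tm = 81.5 + (-33.2) + 11.903 − 16.129 = 44.074 → 44.1°C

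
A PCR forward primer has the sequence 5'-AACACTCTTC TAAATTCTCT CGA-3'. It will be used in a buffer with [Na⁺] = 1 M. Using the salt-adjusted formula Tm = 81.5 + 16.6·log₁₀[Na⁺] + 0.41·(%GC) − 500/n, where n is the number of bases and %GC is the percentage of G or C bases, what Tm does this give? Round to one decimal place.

74.0°C

Length n = 23. A=7, T=8, G=1, C=7
G+C = 8, so %GC = 8/23 × 100 = 34.783%
Salt term: 16.6 × (0) = 0
GC term: 0.41 × 34.783 = 14.261; length term: −500/23 = −21.739
Tm = 81.5 + (0) + 14.261 − 21.739 = 74.022 → 74.0°C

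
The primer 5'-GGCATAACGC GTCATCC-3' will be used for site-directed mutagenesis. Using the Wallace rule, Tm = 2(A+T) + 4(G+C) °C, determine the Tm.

54°C

Counting bases: G=4, A=4, C=6, T=3
A+T = 7, G+C = 10
Tm = 2×7 + 4×10 = 54°C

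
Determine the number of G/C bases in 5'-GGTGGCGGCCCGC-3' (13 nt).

12

Base counts: G=7, C=5, A=0, T=1
G+C = 7 + 5 = 12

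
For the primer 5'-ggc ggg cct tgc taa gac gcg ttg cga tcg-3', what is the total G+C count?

20

Counting bases: C=8, A=4, G=12, T=6
G+C = 12 + 8 = 20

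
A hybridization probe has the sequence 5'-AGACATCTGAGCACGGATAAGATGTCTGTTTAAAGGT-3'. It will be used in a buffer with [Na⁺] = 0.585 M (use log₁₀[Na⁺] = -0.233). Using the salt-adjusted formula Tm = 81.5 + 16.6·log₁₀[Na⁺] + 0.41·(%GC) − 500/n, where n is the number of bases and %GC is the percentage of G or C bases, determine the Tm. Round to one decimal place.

Length n = 37. Base counts: C=5, G=10, T=10, A=12
G+C = 15, so %GC = 15/37 × 100 = 40.541%
Salt term: 16.6 × (-0.233) = -3.868
GC term: 0.41 × 40.541 = 16.622; length term: −500/37 = −13.514
Tm = 81.5 + (-3.868) + 16.622 − 13.514 = 80.74 → 80.7°C

80.7°C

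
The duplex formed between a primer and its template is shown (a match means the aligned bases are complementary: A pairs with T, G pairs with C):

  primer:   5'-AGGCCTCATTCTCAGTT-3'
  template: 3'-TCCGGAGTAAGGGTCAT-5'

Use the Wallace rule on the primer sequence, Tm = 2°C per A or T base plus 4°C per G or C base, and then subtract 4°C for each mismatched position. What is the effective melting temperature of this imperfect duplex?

42°C

Primer base counts: A=3, T=6, G=3, C=5 → A+T=9, G+C=8
Perfect-match Tm = 2(9) + 4(8) = 18 + 32 = 50°C
Mismatches (positions where the bases are not complementary): 2 (at positions 12, 17)
Effective Tm = 50 − 2×4 = 50 − 8 = 42°C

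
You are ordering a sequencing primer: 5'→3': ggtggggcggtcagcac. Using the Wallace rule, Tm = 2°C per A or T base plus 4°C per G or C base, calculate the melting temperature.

60°C

Counting bases: T=2, A=2, G=9, C=4
AT pairs contribute 4, GC pairs contribute 13.
Tm = 2×4 + 4×13 = 60°C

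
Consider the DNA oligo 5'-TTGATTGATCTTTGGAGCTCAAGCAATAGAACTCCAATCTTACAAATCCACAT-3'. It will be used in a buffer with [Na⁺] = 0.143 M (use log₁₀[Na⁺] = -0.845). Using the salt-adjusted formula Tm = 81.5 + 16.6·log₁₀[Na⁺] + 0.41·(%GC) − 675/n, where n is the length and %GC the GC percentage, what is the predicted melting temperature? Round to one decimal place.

69.4°C

Length n = 53. Base counts: T=16, C=12, A=18, G=7
G+C = 19, so %GC = 19/53 × 100 = 35.849%
Salt term: 16.6 × (-0.845) = -14.027
GC term: 0.41 × 35.849 = 14.698; length term: −675/53 = −12.736
Tm = 81.5 + (-14.027) + 14.698 − 12.736 = 69.435 → 69.4°C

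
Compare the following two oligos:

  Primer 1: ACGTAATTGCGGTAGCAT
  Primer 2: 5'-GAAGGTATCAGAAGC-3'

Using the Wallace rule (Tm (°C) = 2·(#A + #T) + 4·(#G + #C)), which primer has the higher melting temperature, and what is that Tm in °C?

Primer 1, 52°C

Primer 1: A+T=10, G+C=8 → Tm = 2(10)+4(8) = 52°C
Primer 2: A+T=8, G+C=7 → Tm = 2(8)+4(7) = 44°C
52°C vs 44°C → primer 1 is higher.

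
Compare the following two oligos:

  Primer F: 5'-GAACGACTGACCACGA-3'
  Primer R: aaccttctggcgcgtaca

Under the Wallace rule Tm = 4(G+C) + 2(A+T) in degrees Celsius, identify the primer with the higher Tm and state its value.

Primer F: A+T=7, G+C=9 → Tm = 2(7)+4(9) = 50°C
Primer R: A+T=8, G+C=10 → Tm = 2(8)+4(10) = 56°C
50°C vs 56°C → primer R is higher.

Primer R, 56°C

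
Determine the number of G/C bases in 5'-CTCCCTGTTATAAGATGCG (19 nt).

9

C=5, G=4, A=4, T=6
G+C = 4 + 5 = 9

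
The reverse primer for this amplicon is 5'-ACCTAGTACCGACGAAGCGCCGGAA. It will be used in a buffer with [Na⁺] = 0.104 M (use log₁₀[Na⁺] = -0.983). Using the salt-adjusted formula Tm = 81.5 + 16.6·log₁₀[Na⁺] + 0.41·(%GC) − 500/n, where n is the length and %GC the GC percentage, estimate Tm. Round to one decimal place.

69.8°C

Length n = 25. Base counts: A=8, T=2, C=8, G=7
G+C = 15, so %GC = 15/25 × 100 = 60%
Salt term: 16.6 × (-0.983) = -16.318
GC term: 0.41 × 60 = 24.6; length term: −500/25 = −20
Tm = 81.5 + (-16.318) + 24.6 − 20 = 69.782 → 69.8°C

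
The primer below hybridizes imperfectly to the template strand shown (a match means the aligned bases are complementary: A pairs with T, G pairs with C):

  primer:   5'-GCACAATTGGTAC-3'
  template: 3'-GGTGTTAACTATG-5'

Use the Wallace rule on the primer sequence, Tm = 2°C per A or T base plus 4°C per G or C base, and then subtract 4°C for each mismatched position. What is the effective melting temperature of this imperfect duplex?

Primer base counts: A=4, T=3, G=3, C=3 → A+T=7, G+C=6
Perfect-match Tm = 2(7) + 4(6) = 14 + 24 = 38°C
Mismatches (positions where the bases are not complementary): 2 (at positions 1, 10)
Effective Tm = 38 − 2×4 = 38 − 8 = 30°C

30°C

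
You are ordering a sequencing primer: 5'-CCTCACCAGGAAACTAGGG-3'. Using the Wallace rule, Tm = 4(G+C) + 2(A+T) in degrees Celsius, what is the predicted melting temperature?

T=2, G=5, A=6, C=6
A+T = 8, G+C = 11
Tm = 2(8) + 4(11) = 16 + 44 = 60°C

60°C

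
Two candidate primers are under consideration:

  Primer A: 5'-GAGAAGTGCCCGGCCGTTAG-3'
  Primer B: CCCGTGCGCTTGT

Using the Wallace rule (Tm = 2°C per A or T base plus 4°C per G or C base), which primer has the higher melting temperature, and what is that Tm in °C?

Primer A, 66°C

Primer A: A+T=7, G+C=13 → Tm = 2(7)+4(13) = 66°C
Primer B: A+T=4, G+C=9 → Tm = 2(4)+4(9) = 44°C
66°C vs 44°C → primer A is higher.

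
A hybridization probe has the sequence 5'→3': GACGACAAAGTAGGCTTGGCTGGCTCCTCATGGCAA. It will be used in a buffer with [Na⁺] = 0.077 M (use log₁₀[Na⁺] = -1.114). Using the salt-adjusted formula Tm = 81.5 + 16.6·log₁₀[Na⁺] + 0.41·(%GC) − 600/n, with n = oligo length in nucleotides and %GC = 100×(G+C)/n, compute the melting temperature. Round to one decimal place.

69.1°C

Length n = 36. Scanning the sequence gives T=7, G=11, C=9, A=9.
G+C = 20, so %GC = 20/36 × 100 = 55.556%
Salt term: 16.6 × (-1.114) = -18.492
GC term: 0.41 × 55.556 = 22.778; length term: −600/36 = −16.667
Tm = 81.5 + (-18.492) + 22.778 − 16.667 = 69.119 → 69.1°C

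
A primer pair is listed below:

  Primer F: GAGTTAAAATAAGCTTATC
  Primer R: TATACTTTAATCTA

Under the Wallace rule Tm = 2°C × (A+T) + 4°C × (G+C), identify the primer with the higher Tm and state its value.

Primer F, 48°C

Primer F: A+T=14, G+C=5 → Tm = 2(14)+4(5) = 48°C
Primer R: A+T=12, G+C=2 → Tm = 2(12)+4(2) = 32°C
48°C vs 32°C → primer F is higher.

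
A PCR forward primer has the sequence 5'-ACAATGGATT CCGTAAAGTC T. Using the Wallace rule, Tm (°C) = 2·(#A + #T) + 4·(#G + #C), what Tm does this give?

58°C

Scanning the sequence gives C=4, A=7, T=6, G=4.
So N_AT = 13 and N_GC = 8.
Tm = 2(13) + 4(8) = 26 + 32 = 58°C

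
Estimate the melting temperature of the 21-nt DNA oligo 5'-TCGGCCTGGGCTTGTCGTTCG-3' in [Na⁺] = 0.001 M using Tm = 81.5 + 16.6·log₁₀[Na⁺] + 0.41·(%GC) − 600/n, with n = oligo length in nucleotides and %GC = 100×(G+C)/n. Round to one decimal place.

Length n = 21. Base counts: G=8, C=6, A=0, T=7
G+C = 14, so %GC = 14/21 × 100 = 66.667%
Salt term: 16.6 × (-3) = -49.8
GC term: 0.41 × 66.667 = 27.333; length term: −600/21 = −28.571
Tm = 81.5 + (-49.8) + 27.333 − 28.571 = 30.462 → 30.5°C

30.5°C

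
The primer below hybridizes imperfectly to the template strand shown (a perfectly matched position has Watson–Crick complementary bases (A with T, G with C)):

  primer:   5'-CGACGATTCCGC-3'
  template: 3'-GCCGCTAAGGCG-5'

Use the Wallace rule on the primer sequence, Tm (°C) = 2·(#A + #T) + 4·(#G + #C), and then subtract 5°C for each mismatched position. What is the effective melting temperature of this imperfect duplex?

Primer base counts: A=2, T=2, G=3, C=5 → A+T=4, G+C=8
Perfect-match Tm = 2(4) + 4(8) = 8 + 32 = 40°C
Mismatches (positions where the bases are not complementary): 1 (at position 3)
Effective Tm = 40 − 1×5 = 40 − 5 = 35°C

35°C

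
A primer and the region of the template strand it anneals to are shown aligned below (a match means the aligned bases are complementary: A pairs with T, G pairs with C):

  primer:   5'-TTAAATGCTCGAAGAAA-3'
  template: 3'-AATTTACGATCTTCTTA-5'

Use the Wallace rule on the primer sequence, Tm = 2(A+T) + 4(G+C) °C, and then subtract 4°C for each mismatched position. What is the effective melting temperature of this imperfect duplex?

36°C

Primer base counts: A=8, T=4, G=3, C=2 → A+T=12, G+C=5
Perfect-match Tm = 2(12) + 4(5) = 24 + 20 = 44°C
Mismatches (positions where the bases are not complementary): 2 (at positions 10, 17)
Effective Tm = 44 − 2×4 = 44 − 8 = 36°C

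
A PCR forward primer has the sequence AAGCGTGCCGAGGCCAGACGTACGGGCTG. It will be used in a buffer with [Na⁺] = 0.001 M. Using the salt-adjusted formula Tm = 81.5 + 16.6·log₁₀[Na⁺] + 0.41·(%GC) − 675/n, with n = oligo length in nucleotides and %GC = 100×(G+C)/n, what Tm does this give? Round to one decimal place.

Length n = 29. Scanning the sequence gives G=12, A=6, C=8, T=3.
G+C = 20, so %GC = 20/29 × 100 = 68.966%
Salt term: 16.6 × (-3) = -49.8
GC term: 0.41 × 68.966 = 28.276; length term: −675/29 = −23.276
Tm = 81.5 + (-49.8) + 28.276 − 23.276 = 36.7 → 36.7°C

36.7°C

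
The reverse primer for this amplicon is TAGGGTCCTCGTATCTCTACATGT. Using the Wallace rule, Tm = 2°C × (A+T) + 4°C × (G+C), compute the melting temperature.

Counting bases: G=5, T=9, A=4, C=6
So N_AT = 13 and N_GC = 11.
Tm = 4·11 + 2·13 = 44 + 26 = 70°C

70°C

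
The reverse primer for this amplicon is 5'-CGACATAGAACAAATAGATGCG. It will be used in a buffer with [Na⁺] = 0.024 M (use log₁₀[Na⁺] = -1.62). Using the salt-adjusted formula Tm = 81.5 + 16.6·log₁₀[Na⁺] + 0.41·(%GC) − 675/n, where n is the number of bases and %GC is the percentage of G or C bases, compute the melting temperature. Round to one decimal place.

40.7°C

Length n = 22. G=5, T=3, C=4, A=10
G+C = 9, so %GC = 9/22 × 100 = 40.909%
Salt term: 16.6 × (-1.62) = -26.892
GC term: 0.41 × 40.909 = 16.773; length term: −675/22 = −30.682
Tm = 81.5 + (-26.892) + 16.773 − 30.682 = 40.699 → 40.7°C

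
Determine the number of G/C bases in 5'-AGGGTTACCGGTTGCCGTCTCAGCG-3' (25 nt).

16

Base counts: A=3, T=6, C=7, G=9
Total G or C: 9 + 7 = 16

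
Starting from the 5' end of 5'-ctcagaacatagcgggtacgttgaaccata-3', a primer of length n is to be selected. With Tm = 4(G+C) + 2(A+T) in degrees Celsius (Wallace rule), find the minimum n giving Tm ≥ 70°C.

n = 23

First 22 bases: CTCAGAACATAGCGGGTACGTT → Tm = 66°C (< 70°C)
First 23 bases: CTCAGAACATAGCGGGTACGTTG → Tm = 70°C (≥ 70°C)
Each additional base adds 2°C (A/T) or 4°C (G/C), so Tm is non-decreasing in n; n = 23 is the first length to reach 70°C.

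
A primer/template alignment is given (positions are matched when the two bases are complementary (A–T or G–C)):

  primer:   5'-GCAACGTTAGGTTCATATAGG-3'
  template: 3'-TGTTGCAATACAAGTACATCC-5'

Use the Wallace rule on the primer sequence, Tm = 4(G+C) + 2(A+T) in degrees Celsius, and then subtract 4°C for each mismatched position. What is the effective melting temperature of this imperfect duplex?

48°C

Primer base counts: A=6, T=6, G=6, C=3 → A+T=12, G+C=9
Perfect-match Tm = 2(12) + 4(9) = 24 + 36 = 60°C
Mismatches (positions where the bases are not complementary): 3 (at positions 1, 10, 17)
Effective Tm = 60 − 3×4 = 60 − 12 = 48°C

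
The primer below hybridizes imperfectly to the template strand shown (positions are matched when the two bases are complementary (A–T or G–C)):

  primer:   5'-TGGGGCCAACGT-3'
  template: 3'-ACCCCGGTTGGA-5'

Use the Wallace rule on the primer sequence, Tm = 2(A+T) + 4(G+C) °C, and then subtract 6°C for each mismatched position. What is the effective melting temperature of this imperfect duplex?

34°C

Primer base counts: A=2, T=2, G=5, C=3 → A+T=4, G+C=8
Perfect-match Tm = 2(4) + 4(8) = 8 + 32 = 40°C
Mismatches (positions where the bases are not complementary): 1 (at position 11)
Effective Tm = 40 − 1×6 = 40 − 6 = 34°C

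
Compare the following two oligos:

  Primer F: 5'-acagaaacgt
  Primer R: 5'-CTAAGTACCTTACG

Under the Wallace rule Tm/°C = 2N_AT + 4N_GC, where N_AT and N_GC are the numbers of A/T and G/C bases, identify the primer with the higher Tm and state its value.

Primer R, 40°C

Primer F: A+T=6, G+C=4 → Tm = 2(6)+4(4) = 28°C
Primer R: A+T=8, G+C=6 → Tm = 2(8)+4(6) = 40°C
28°C vs 40°C → primer R is higher.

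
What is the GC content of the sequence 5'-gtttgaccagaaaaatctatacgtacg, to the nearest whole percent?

37%

Base counts: C=5, G=5, A=10, T=7
G+C = 5 + 5 = 10 out of 27 bases
%GC = 10/27 × 100 = 37.04% ≈ 37%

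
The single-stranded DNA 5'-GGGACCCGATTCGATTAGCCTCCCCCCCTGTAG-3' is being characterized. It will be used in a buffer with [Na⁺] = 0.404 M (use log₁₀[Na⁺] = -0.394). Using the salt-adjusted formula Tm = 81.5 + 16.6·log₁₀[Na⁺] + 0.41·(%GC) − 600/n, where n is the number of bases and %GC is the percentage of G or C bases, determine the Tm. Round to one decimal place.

82.9°C

Length n = 33. Scanning the sequence gives G=8, C=13, T=7, A=5.
G+C = 21, so %GC = 21/33 × 100 = 63.636%
Salt term: 16.6 × (-0.394) = -6.54
GC term: 0.41 × 63.636 = 26.091; length term: −600/33 = −18.182
Tm = 81.5 + (-6.54) + 26.091 − 18.182 = 82.869 → 82.9°C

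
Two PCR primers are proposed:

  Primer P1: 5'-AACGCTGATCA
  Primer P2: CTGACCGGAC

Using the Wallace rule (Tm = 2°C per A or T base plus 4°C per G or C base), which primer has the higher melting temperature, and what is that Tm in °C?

Primer P1: A+T=6, G+C=5 → Tm = 2(6)+4(5) = 32°C
Primer P2: A+T=3, G+C=7 → Tm = 2(3)+4(7) = 34°C
32°C vs 34°C → primer P2 is higher.

Primer P2, 34°C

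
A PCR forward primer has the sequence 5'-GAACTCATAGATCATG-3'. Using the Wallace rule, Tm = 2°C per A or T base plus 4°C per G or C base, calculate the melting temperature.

44°C

Base counts: A=6, T=4, G=3, C=3
AT pairs contribute 10, GC pairs contribute 6.
Tm = 4·6 + 2·10 = 24 + 20 = 44°C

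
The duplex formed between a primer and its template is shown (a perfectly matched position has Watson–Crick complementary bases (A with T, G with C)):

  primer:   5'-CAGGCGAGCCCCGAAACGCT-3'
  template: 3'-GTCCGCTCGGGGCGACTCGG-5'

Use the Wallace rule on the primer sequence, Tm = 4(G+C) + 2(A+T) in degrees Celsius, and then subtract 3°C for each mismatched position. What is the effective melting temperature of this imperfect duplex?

Primer base counts: A=5, T=1, G=6, C=8 → A+T=6, G+C=14
Perfect-match Tm = 2(6) + 4(14) = 12 + 56 = 68°C
Mismatches (positions where the bases are not complementary): 5 (at positions 14, 15, 16, 17, 20)
Effective Tm = 68 − 5×3 = 68 − 15 = 53°C

53°C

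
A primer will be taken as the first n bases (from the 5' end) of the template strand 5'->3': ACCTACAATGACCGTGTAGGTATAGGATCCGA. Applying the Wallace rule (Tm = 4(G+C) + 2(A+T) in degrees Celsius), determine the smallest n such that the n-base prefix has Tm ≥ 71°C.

First 24 bases: ACCTACAATGACCGTGTAGGTATA → Tm = 68°C (< 71°C)
First 25 bases: ACCTACAATGACCGTGTAGGTATAG → Tm = 72°C (≥ 71°C)
Each additional base adds 2°C (A/T) or 4°C (G/C), so Tm is non-decreasing in n; n = 25 is the first length to reach 71°C.

n = 25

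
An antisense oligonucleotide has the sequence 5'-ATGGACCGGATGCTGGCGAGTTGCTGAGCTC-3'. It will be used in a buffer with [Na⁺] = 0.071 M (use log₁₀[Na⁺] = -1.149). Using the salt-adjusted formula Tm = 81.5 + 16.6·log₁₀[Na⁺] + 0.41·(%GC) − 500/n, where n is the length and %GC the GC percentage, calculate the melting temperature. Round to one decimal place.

Length n = 31. G=12, C=7, T=7, A=5
G+C = 19, so %GC = 19/31 × 100 = 61.29%
Salt term: 16.6 × (-1.149) = -19.073
GC term: 0.41 × 61.29 = 25.129; length term: −500/31 = −16.129
Tm = 81.5 + (-19.073) + 25.129 − 16.129 = 71.427 → 71.4°C

71.4°C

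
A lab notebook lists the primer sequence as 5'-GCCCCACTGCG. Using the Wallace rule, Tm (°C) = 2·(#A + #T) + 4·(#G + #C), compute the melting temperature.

Counting bases: C=6, G=3, T=1, A=1
AT pairs contribute 2, GC pairs contribute 9.
Tm = 4·9 + 2·2 = 36 + 4 = 40°C

40°C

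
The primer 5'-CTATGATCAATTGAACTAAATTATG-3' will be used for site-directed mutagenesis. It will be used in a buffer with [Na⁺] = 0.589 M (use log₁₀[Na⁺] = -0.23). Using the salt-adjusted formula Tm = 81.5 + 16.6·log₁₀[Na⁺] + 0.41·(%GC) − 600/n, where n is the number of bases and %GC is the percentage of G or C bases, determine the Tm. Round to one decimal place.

63.5°C

Length n = 25. G=3, C=3, T=9, A=10
G+C = 6, so %GC = 6/25 × 100 = 24%
Salt term: 16.6 × (-0.23) = -3.818
GC term: 0.41 × 24 = 9.84; length term: −600/25 = −24
Tm = 81.5 + (-3.818) + 9.84 − 24 = 63.522 → 63.5°C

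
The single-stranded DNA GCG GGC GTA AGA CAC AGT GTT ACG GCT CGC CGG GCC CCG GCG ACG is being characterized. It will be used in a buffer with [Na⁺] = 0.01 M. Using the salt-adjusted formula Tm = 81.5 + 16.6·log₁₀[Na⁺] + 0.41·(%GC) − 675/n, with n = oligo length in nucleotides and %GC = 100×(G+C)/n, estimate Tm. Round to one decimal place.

Length n = 45. C=15, T=5, A=7, G=18
G+C = 33, so %GC = 33/45 × 100 = 73.333%
Salt term: 16.6 × (-2) = -33.2
GC term: 0.41 × 73.333 = 30.067; length term: −675/45 = −15
Tm = 81.5 + (-33.2) + 30.067 − 15 = 63.367 → 63.4°C

63.4°C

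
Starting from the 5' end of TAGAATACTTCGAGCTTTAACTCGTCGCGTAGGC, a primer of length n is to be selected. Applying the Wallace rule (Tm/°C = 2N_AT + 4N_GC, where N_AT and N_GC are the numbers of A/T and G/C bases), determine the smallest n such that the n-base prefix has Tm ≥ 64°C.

First 23 bases: TAGAATACTTCGAGCTTTAACTC → Tm = 62°C (< 64°C)
First 24 bases: TAGAATACTTCGAGCTTTAACTCG → Tm = 66°C (≥ 64°C)
Each additional base adds 2°C (A/T) or 4°C (G/C), so Tm is non-decreasing in n; n = 24 is the first length to reach 64°C.

n = 24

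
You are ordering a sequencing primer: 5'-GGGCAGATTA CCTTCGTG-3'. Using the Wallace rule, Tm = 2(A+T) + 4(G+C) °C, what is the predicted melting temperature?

56°C

Base counts: A=3, C=4, G=6, T=5
AT pairs contribute 8, GC pairs contribute 10.
Tm = 2×8 + 4×10 = 56°C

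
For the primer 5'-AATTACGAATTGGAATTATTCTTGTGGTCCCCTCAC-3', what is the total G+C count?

14

Base counts: G=6, T=13, C=8, A=9
G+C = 6 + 8 = 14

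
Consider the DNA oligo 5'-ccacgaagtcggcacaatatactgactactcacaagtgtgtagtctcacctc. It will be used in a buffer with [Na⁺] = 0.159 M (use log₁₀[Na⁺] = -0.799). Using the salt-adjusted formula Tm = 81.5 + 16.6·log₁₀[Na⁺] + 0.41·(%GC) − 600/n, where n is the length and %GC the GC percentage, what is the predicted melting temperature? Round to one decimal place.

76.4°C

Length n = 52. G=9, A=15, T=12, C=16
G+C = 25, so %GC = 25/52 × 100 = 48.077%
Salt term: 16.6 × (-0.799) = -13.263
GC term: 0.41 × 48.077 = 19.712; length term: −600/52 = −11.538
Tm = 81.5 + (-13.263) + 19.712 − 11.538 = 76.411 → 76.4°C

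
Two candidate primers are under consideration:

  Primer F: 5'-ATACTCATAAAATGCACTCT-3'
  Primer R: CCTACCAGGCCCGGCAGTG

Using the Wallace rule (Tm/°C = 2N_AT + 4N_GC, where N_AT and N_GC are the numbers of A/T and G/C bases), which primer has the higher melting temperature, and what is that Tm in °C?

Primer R, 66°C

Primer F: A+T=14, G+C=6 → Tm = 2(14)+4(6) = 52°C
Primer R: A+T=5, G+C=14 → Tm = 2(5)+4(14) = 66°C
52°C vs 66°C → primer R is higher.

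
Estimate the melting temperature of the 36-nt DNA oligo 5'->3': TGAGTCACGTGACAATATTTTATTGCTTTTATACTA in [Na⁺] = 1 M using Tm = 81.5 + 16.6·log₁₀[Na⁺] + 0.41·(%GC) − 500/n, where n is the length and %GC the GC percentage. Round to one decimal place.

Length n = 36. Counting bases: A=10, G=5, C=5, T=16
G+C = 10, so %GC = 10/36 × 100 = 27.778%
Salt term: 16.6 × (0) = 0
GC term: 0.41 × 27.778 = 11.389; length term: −500/36 = −13.889
Tm = 81.5 + (0) + 11.389 − 13.889 = 79 → 79.0°C

79.0°C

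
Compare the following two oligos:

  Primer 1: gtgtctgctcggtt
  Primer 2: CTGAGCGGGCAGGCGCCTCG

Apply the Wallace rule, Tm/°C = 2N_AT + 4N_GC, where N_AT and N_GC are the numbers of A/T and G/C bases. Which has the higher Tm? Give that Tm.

Primer 2, 72°C

Primer 1: A+T=6, G+C=8 → Tm = 2(6)+4(8) = 44°C
Primer 2: A+T=4, G+C=16 → Tm = 2(4)+4(16) = 72°C
44°C vs 72°C → primer 2 is higher.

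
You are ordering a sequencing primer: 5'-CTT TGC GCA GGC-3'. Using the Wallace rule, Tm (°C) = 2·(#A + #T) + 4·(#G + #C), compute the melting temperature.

40°C

G=4, C=4, A=1, T=3
A+T = 4, G+C = 8
Tm = 2(4) + 4(8) = 8 + 32 = 40°C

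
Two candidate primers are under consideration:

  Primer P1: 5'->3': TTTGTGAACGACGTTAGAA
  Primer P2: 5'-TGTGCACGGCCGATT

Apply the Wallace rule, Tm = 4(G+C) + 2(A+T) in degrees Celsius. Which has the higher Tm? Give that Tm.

Primer P1: A+T=12, G+C=7 → Tm = 2(12)+4(7) = 52°C
Primer P2: A+T=6, G+C=9 → Tm = 2(6)+4(9) = 48°C
52°C vs 48°C → primer P1 is higher.

Primer P1, 52°C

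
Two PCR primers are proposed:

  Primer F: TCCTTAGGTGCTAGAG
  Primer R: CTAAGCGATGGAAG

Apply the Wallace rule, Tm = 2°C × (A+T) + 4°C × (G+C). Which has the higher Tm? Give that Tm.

Primer F, 48°C

Primer F: A+T=8, G+C=8 → Tm = 2(8)+4(8) = 48°C
Primer R: A+T=7, G+C=7 → Tm = 2(7)+4(7) = 42°C
48°C vs 42°C → primer F is higher.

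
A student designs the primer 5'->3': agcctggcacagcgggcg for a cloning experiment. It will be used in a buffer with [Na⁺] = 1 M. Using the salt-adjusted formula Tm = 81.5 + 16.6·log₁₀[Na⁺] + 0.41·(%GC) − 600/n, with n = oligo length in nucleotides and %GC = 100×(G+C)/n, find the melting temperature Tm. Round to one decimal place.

Length n = 18. Base counts: A=3, T=1, C=6, G=8
G+C = 14, so %GC = 14/18 × 100 = 77.778%
Salt term: 16.6 × (0) = 0
GC term: 0.41 × 77.778 = 31.889; length term: −600/18 = −33.333
Tm = 81.5 + (0) + 31.889 − 33.333 = 80.056 → 80.1°C

80.1°C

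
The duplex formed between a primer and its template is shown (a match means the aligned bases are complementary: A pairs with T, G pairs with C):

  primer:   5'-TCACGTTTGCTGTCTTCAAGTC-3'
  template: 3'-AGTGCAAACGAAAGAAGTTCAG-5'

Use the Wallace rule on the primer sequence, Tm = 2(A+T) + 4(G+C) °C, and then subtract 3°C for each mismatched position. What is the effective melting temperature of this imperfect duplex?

Primer base counts: A=3, T=9, G=4, C=6 → A+T=12, G+C=10
Perfect-match Tm = 2(12) + 4(10) = 24 + 40 = 64°C
Mismatches (positions where the bases are not complementary): 1 (at position 12)
Effective Tm = 64 − 1×3 = 64 − 3 = 61°C

61°C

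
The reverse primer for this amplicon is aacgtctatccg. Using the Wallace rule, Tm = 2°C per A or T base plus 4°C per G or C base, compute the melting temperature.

36°C

Scanning the sequence gives C=4, G=2, T=3, A=3.
So N_AT = 6 and N_GC = 6.
Tm = 2×6 + 4×6 = 36°C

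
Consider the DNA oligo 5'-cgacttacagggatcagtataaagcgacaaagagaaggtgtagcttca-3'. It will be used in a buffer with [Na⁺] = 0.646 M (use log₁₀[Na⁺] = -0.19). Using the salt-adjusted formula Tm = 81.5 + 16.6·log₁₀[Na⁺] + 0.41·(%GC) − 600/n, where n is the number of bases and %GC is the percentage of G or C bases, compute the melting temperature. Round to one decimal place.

83.8°C

Length n = 48. Scanning the sequence gives G=13, T=9, C=8, A=18.
G+C = 21, so %GC = 21/48 × 100 = 43.75%
Salt term: 16.6 × (-0.19) = -3.154
GC term: 0.41 × 43.75 = 17.938; length term: −600/48 = −12.5
Tm = 81.5 + (-3.154) + 17.938 − 12.5 = 83.784 → 83.8°C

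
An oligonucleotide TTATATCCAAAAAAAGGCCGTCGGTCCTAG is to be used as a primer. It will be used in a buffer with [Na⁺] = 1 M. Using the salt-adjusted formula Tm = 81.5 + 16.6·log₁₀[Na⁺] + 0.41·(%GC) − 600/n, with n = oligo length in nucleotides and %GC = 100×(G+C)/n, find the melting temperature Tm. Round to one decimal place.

79.3°C

Length n = 30. A=10, G=6, T=7, C=7
G+C = 13, so %GC = 13/30 × 100 = 43.333%
Salt term: 16.6 × (0) = 0
GC term: 0.41 × 43.333 = 17.767; length term: −600/30 = −20
Tm = 81.5 + (0) + 17.767 − 20 = 79.267 → 79.3°C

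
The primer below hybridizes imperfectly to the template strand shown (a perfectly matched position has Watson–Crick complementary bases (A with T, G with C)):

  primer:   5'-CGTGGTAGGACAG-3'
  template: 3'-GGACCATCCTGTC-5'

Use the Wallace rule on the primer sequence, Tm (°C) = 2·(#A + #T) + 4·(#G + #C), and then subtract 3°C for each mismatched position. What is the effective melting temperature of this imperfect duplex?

39°C

Primer base counts: A=3, T=2, G=6, C=2 → A+T=5, G+C=8
Perfect-match Tm = 2(5) + 4(8) = 10 + 32 = 42°C
Mismatches (positions where the bases are not complementary): 1 (at position 2)
Effective Tm = 42 − 1×3 = 42 − 3 = 39°C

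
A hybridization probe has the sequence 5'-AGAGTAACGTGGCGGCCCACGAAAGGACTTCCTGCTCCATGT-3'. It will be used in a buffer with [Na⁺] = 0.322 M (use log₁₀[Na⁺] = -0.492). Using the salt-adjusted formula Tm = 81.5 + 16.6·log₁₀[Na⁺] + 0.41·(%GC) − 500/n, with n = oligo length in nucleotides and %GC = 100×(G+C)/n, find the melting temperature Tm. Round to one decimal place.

Length n = 42. Scanning the sequence gives C=12, G=12, A=10, T=8.
G+C = 24, so %GC = 24/42 × 100 = 57.143%
Salt term: 16.6 × (-0.492) = -8.167
GC term: 0.41 × 57.143 = 23.429; length term: −500/42 = −11.905
Tm = 81.5 + (-8.167) + 23.429 − 11.905 = 84.857 → 84.9°C

84.9°C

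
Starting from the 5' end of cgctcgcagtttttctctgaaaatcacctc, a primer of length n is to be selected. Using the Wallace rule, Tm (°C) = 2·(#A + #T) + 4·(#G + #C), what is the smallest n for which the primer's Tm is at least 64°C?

n = 22

First 21 bases: CGCTCGCAGTTTTTCTCTGAA → Tm = 62°C (< 64°C)
First 22 bases: CGCTCGCAGTTTTTCTCTGAAA → Tm = 64°C (≥ 64°C)
Each additional base adds 2°C (A/T) or 4°C (G/C), so Tm is non-decreasing in n; n = 22 is the first length to reach 64°C.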